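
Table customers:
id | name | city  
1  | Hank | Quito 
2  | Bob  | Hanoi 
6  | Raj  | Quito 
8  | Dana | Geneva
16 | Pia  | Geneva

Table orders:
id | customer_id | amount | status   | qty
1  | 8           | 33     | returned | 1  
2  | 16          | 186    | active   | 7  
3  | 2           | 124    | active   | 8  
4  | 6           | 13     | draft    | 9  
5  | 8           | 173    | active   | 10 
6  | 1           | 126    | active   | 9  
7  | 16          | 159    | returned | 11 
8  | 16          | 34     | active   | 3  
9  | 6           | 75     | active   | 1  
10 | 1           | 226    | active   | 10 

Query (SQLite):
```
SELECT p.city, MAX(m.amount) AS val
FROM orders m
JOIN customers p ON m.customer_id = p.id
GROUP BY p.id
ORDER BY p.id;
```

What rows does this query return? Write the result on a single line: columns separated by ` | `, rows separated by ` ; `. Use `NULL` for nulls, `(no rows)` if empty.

Join each orders row to its customers via customer_id.
Group joined rows by customers.id; compute MAX(m.amount) per group.
  1: ids {6, 10} → MAX(m.amount)=226
  2: ids {3} → MAX(m.amount)=124
  6: ids {4, 9} → MAX(m.amount)=75
  8: ids {1, 5} → MAX(m.amount)=173
  16: ids {2, 7, 8} → MAX(m.amount)=186

Quito | 226 ; Hanoi | 124 ; Quito | 75 ; Geneva | 173 ; Geneva | 186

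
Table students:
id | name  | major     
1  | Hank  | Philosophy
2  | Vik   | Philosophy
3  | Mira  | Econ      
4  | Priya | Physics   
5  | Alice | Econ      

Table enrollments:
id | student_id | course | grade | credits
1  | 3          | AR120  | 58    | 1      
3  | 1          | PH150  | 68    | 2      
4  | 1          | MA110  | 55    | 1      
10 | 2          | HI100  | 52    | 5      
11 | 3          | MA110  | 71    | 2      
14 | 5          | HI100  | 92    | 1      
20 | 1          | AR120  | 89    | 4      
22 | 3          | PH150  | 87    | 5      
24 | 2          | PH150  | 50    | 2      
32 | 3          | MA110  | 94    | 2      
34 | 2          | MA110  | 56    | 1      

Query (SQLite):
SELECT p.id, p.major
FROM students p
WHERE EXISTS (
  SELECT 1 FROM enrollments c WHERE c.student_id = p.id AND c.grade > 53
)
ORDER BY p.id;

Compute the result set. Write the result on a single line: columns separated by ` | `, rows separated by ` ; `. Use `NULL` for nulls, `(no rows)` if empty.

1 | Philosophy ; 2 | Philosophy ; 3 | Econ ; 5 | Econ

For each students row, check whether any enrollments with matching student_id has grade > 53.
Keep rows where that is true.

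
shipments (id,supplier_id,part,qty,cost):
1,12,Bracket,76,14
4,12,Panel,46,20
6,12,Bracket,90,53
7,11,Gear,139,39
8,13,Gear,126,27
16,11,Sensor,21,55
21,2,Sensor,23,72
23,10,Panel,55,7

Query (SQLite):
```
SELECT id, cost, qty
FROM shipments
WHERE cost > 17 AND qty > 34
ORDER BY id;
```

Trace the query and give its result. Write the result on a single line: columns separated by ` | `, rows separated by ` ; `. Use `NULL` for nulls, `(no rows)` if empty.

cost > 17: ids {4, 6, 7, 8, 16, 21}
qty > 34: ids {1, 4, 6, 7, 8, 23}
Combine with AND.

4 | 20 | 46 ; 6 | 53 | 90 ; 7 | 39 | 139 ; 8 | 27 | 126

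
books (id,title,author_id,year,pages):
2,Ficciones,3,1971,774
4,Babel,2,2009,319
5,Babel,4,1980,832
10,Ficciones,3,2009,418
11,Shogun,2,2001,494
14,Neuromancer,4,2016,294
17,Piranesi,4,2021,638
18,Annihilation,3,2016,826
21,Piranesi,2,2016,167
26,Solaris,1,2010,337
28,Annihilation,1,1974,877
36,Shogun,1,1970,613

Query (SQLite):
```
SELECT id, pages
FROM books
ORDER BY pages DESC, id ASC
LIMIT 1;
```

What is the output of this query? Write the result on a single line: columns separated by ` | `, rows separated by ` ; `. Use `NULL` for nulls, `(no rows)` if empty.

28 | 877

Sort by pages desc, tiebreak id asc: (877, id=28), (832, id=5), (826, id=18), (774, id=2) …. Take first 1.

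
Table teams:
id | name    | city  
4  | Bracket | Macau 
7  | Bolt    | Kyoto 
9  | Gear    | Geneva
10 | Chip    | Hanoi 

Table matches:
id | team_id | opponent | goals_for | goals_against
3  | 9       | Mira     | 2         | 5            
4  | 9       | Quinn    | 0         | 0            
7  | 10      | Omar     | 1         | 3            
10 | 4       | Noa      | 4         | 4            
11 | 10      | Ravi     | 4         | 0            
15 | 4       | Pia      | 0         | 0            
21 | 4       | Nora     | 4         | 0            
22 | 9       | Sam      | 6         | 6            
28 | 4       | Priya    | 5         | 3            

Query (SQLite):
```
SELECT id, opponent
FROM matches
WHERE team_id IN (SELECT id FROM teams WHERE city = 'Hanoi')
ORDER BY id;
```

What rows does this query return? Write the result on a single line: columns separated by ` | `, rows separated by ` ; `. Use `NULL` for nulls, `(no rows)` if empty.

Inner query: teams.id where city = 'Hanoi'.
Outer: keep matches rows whose team_id is in that set.
Inner query → {10}

7 | Omar ; 11 | Ravi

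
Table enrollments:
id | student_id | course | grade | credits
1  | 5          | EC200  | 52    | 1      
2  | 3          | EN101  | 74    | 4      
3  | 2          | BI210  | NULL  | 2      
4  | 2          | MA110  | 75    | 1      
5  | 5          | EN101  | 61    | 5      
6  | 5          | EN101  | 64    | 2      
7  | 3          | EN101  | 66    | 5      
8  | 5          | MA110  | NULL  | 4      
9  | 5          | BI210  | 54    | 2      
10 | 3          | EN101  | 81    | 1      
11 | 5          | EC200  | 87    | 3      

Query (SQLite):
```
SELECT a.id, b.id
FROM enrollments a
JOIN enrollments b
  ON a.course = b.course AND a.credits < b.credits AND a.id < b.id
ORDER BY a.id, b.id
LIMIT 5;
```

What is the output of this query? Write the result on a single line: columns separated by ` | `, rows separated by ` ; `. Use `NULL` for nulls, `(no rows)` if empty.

1 | 11 ; 2 | 5 ; 2 | 7 ; 4 | 8 ; 6 | 7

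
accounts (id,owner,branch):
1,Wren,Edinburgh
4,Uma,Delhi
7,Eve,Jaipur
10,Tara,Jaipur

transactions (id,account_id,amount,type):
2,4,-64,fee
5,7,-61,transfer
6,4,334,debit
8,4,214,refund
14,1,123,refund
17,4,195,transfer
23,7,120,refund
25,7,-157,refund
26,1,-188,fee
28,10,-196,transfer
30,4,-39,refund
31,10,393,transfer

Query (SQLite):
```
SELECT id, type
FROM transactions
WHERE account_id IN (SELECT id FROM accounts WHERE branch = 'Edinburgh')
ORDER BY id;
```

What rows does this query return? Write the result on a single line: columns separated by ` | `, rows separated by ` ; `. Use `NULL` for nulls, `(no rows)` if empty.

Inner query: accounts.id where branch = 'Edinburgh'.
Outer: keep transactions rows whose account_id is in that set.
Inner query → {1}

14 | refund ; 26 | fee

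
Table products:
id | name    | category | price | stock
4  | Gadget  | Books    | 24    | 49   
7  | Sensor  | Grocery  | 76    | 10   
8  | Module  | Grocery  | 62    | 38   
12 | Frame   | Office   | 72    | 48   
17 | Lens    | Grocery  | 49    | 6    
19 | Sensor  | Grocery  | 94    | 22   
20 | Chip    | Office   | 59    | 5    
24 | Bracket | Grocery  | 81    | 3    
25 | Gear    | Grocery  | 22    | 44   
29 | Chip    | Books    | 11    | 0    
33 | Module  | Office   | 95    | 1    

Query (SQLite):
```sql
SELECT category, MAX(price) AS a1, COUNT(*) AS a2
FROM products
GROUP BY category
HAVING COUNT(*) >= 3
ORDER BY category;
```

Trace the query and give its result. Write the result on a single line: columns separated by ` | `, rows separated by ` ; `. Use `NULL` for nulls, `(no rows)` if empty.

Group products by category.
Per group compute: MAX(price), COUNT(*).
HAVING: drop groups with fewer than 3 rows.
  Books: ids {4, 29} → MAX(price)=24, COUNT(*)=2
  Grocery: ids {7, 8, 17, 19, 24, 25} → MAX(price)=94, COUNT(*)=6
  Office: ids {12, 20, 33} → MAX(price)=95, COUNT(*)=3

Grocery | 94 | 6 ; Office | 95 | 3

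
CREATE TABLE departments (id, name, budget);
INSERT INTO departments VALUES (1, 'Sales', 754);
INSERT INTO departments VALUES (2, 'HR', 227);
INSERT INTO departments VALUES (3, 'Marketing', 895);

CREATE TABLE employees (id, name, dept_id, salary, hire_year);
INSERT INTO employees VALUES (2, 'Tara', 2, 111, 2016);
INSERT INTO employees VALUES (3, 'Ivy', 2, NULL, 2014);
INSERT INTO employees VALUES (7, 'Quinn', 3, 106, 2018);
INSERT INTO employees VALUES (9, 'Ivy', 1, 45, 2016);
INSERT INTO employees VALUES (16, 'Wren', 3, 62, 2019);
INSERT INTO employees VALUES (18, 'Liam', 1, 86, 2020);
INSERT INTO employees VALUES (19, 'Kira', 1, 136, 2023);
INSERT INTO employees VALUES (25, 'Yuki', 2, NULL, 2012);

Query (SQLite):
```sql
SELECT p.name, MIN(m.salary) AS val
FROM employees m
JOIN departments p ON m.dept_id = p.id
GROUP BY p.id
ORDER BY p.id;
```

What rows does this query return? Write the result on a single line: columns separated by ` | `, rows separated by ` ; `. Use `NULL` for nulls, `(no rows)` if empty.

Join each employees row to its departments via dept_id.
Group joined rows by departments.id; compute MIN(m.salary) per group.
  1: ids {9, 18, 19} → MIN(m.salary)=45
  2: ids {2, 3, 25} → MIN(m.salary)=111
  3: ids {7, 16} → MIN(m.salary)=62

Sales | 45 ; HR | 111 ; Marketing | 62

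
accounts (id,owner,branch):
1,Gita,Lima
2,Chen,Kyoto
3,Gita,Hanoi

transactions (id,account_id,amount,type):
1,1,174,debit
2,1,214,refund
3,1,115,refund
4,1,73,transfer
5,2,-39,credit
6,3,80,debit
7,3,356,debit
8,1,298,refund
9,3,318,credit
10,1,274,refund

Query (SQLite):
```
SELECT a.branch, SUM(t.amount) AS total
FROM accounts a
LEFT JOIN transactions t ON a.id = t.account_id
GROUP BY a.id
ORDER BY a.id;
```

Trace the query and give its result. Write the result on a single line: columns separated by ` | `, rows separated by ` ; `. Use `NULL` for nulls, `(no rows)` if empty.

Lima | 1148 ; Kyoto | -39 ; Hanoi | 754

LEFT JOIN keeps every accounts row; unmatched ones get NULL for transactions columns.
Group by accounts.id and compute SUM(t.amount). SUM over an all-NULL group is NULL.
  1: ids {1, 2, 3, 4, 8, 10} → SUM(t.amount)=1148
  2: ids {5} → SUM(t.amount)=-39
  3: ids {6, 7, 9} → SUM(t.amount)=754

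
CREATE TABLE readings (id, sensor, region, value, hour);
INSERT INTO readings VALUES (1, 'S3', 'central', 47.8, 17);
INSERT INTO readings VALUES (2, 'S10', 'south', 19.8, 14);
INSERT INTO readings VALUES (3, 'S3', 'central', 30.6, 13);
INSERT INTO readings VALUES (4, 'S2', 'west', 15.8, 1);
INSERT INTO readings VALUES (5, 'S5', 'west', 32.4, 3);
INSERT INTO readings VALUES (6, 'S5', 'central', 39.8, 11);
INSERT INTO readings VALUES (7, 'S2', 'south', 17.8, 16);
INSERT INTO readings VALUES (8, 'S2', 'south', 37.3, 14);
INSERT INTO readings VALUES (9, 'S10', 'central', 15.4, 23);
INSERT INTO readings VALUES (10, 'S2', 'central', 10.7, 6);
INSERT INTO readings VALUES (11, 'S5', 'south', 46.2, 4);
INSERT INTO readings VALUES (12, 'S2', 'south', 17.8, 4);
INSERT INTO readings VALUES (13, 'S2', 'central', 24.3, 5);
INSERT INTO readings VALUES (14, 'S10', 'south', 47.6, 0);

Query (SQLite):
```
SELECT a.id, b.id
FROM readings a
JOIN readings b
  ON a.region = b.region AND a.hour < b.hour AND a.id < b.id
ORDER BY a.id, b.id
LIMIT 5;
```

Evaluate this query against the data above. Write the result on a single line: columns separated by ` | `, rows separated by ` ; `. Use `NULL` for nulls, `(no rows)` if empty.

Pairs (a,b) with same region, a.hour < b.hour, a.id < b.id.
region groups: central:{1,3,6,9,10,13} south:{2,7,8,11,12,14} west:{4,5}
Ordered by (a.id, b.id); first 5.

1 | 9 ; 2 | 7 ; 3 | 9 ; 4 | 5 ; 6 | 9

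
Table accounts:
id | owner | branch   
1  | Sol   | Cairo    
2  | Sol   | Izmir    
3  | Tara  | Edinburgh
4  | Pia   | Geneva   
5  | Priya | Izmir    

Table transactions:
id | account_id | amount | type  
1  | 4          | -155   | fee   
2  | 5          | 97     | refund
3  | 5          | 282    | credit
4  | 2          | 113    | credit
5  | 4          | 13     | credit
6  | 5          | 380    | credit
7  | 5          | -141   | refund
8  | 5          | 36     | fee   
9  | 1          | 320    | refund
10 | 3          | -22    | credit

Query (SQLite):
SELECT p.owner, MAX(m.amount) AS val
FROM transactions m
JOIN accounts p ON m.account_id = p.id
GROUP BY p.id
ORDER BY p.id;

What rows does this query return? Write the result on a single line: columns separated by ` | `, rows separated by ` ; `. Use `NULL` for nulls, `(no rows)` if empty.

Sol | 320 ; Sol | 113 ; Tara | -22 ; Pia | 13 ; Priya | 380

Join each transactions row to its accounts via account_id.
Group joined rows by accounts.id; compute MAX(m.amount) per group.
  1: ids {9} → MAX(m.amount)=320
  2: ids {4} → MAX(m.amount)=113
  3: ids {10} → MAX(m.amount)=-22
  4: ids {1, 5} → MAX(m.amount)=13
  5: ids {2, 3, 6, 7, 8} → MAX(m.amount)=380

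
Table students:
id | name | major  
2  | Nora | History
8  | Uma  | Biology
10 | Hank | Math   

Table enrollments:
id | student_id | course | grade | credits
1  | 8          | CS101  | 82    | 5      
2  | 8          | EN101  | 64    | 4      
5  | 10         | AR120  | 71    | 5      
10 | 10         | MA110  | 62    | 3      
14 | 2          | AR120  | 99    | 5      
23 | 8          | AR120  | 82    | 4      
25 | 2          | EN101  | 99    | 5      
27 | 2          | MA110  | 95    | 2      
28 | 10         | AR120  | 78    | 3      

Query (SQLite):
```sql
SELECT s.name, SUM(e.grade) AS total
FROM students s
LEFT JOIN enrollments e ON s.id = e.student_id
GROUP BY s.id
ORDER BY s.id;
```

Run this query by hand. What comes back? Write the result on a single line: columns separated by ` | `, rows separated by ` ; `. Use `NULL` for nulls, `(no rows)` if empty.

LEFT JOIN keeps every students row; unmatched ones get NULL for enrollments columns.
Group by students.id and compute SUM(e.grade). SUM over an all-NULL group is NULL.
  2: ids {14, 25, 27} → SUM(e.grade)=293
  8: ids {1, 2, 23} → SUM(e.grade)=228
  10: ids {5, 10, 28} → SUM(e.grade)=211

Nora | 293 ; Uma | 228 ; Hank | 211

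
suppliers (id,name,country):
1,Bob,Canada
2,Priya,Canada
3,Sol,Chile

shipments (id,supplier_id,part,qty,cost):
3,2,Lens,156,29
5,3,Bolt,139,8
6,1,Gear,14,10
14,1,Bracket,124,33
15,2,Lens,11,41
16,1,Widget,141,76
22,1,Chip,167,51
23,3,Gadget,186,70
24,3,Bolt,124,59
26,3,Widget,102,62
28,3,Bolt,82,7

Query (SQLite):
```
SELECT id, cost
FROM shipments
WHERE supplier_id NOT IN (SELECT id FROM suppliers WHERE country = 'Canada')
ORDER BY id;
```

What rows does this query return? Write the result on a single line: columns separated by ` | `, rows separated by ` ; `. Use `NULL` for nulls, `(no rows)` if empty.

5 | 8 ; 23 | 70 ; 24 | 59 ; 26 | 62 ; 28 | 7

Inner query: suppliers.id where country = 'Canada'.
Outer: keep shipments rows whose supplier_id is not in that set.
Inner query → {1, 2}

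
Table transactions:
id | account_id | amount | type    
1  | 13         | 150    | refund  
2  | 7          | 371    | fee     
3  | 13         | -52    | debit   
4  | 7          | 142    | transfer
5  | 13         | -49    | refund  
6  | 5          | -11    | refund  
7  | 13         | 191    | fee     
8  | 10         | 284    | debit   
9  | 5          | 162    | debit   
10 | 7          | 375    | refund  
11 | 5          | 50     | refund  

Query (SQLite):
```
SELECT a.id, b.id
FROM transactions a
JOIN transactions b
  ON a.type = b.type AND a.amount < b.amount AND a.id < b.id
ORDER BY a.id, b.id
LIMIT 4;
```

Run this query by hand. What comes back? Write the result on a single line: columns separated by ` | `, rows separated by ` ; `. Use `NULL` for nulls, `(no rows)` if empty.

1 | 10 ; 3 | 8 ; 3 | 9 ; 5 | 6

Pairs (a,b) with same type, a.amount < b.amount, a.id < b.id.
type groups: debit:{3,8,9} fee:{2,7} refund:{1,5,6,10,11} transfer:{4}
Ordered by (a.id, b.id); first 4.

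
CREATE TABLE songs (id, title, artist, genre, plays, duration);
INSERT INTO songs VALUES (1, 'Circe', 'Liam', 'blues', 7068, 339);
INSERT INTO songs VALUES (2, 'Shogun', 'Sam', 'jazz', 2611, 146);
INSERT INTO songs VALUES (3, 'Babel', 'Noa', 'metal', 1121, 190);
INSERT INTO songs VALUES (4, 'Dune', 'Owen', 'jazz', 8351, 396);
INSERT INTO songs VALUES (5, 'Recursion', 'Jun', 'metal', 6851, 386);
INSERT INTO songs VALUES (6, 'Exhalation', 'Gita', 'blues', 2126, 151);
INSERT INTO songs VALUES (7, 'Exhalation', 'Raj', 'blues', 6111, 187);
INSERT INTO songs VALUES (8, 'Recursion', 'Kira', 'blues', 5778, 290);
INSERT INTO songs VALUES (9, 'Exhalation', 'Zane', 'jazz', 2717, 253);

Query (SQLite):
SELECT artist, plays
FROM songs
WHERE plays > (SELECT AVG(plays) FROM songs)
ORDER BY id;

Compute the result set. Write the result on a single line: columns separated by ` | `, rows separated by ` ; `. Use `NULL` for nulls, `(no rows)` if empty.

Liam | 7068 ; Owen | 8351 ; Jun | 6851 ; Raj | 6111 ; Kira | 5778

Scalar subquery: AVG(plays) over all songs rows = 4748.222222 (≈; comparison uses full precision).
Keep rows where plays > that value.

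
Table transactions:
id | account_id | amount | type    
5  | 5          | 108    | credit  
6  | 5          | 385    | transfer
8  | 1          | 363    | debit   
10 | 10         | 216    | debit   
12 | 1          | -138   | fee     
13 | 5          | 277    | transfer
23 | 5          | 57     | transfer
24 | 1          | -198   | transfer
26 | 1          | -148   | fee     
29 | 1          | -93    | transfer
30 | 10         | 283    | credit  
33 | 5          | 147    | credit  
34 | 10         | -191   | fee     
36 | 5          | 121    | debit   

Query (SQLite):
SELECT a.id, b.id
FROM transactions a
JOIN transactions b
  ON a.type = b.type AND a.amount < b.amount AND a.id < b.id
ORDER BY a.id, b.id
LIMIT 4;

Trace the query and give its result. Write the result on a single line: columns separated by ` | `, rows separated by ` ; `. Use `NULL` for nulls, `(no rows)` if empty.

Pairs (a,b) with same type, a.amount < b.amount, a.id < b.id.
type groups: credit:{5,30,33} debit:{8,10,36} fee:{12,26,34} transfer:{6,13,23,24,29}
Ordered by (a.id, b.id); first 4.

5 | 30 ; 5 | 33 ; 24 | 29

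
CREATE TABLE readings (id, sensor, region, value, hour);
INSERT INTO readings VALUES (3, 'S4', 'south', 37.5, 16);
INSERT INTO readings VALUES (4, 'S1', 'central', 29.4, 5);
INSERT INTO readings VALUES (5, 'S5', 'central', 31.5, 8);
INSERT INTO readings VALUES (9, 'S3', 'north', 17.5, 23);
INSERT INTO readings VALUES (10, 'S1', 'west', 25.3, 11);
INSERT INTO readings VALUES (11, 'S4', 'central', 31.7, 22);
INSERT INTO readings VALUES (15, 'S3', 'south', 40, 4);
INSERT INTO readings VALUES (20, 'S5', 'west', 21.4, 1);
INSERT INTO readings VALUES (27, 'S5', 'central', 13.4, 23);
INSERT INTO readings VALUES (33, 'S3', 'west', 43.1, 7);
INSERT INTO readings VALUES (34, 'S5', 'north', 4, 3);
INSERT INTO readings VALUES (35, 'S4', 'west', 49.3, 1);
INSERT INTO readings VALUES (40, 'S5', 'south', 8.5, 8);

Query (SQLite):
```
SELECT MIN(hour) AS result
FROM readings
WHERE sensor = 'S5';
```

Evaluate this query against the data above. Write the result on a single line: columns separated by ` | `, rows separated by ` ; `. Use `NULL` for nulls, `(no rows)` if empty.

Rows where sensor='S5' → hour values: [8, 1, 23, 3, 8].
MIN of non-NULL values = 1.

1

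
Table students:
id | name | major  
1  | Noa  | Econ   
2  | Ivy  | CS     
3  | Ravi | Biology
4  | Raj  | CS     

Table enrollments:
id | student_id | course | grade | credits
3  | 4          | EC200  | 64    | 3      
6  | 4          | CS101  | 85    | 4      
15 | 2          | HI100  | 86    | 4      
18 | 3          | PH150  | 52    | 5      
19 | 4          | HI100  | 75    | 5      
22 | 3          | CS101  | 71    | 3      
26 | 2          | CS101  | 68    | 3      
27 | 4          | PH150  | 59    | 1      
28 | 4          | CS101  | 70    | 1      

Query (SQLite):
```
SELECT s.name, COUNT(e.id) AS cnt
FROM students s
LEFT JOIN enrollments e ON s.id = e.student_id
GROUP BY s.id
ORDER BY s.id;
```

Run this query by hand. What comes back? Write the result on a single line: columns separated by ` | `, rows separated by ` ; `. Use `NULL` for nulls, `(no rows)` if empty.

LEFT JOIN keeps every students row; unmatched ones get NULL for enrollments columns.
Group by students.id and compute COUNT(e.id). COUNT(col) of an all-NULL group is 0.
  1: ids {—} → COUNT(e.id)=0
  2: ids {15, 26} → COUNT(e.id)=2
  3: ids {18, 22} → COUNT(e.id)=2
  4: ids {3, 6, 19, 27, 28} → COUNT(e.id)=5

Noa | 0 ; Ivy | 2 ; Ravi | 2 ; Raj | 5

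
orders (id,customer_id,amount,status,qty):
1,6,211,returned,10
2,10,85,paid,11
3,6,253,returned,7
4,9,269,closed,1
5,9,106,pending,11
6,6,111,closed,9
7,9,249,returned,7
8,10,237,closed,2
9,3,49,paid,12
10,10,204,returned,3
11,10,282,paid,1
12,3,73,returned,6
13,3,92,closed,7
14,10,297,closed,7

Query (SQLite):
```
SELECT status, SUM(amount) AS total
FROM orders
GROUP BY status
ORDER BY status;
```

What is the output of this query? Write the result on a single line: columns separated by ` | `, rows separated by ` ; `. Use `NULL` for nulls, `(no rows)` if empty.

Partition orders by status; compute SUM(amount) within each group.
  closed: ids {4, 6, 8, 13, 14} → SUM(amount)=1006
  paid: ids {2, 9, 11} → SUM(amount)=416
  pending: ids {5} → SUM(amount)=106
  returned: ids {1, 3, 7, 10, 12} → SUM(amount)=990

closed | 1006 ; paid | 416 ; pending | 106 ; returned | 990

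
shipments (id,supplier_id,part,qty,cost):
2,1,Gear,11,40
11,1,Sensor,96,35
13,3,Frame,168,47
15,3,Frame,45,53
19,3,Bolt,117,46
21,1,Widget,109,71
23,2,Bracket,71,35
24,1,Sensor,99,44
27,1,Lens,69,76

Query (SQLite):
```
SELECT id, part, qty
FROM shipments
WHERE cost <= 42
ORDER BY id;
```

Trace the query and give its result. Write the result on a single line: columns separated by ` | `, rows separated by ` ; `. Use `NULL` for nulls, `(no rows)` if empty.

cost <= 42: ids {2, 11, 23}

2 | Gear | 11 ; 11 | Sensor | 96 ; 23 | Bracket | 71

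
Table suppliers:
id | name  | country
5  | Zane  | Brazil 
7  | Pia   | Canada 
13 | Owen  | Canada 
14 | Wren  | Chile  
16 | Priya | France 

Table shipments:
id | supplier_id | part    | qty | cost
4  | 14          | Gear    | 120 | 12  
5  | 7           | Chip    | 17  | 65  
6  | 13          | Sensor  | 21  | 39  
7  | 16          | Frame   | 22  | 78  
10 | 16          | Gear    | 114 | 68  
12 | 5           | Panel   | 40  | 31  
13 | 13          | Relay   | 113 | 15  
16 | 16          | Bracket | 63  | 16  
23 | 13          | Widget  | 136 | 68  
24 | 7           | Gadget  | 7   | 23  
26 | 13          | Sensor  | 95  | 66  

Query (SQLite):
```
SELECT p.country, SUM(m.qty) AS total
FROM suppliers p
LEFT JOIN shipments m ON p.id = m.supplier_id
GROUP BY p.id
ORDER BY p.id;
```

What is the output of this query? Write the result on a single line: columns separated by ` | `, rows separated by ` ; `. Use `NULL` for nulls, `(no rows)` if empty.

Brazil | 40 ; Canada | 24 ; Canada | 365 ; Chile | 120 ; France | 199

LEFT JOIN keeps every suppliers row; unmatched ones get NULL for shipments columns.
Group by suppliers.id and compute SUM(m.qty). SUM over an all-NULL group is NULL.
  5: ids {12} → SUM(m.qty)=40
  7: ids {5, 24} → SUM(m.qty)=24
  13: ids {6, 13, 23, 26} → SUM(m.qty)=365
  14: ids {4} → SUM(m.qty)=120
  16: ids {7, 10, 16} → SUM(m.qty)=199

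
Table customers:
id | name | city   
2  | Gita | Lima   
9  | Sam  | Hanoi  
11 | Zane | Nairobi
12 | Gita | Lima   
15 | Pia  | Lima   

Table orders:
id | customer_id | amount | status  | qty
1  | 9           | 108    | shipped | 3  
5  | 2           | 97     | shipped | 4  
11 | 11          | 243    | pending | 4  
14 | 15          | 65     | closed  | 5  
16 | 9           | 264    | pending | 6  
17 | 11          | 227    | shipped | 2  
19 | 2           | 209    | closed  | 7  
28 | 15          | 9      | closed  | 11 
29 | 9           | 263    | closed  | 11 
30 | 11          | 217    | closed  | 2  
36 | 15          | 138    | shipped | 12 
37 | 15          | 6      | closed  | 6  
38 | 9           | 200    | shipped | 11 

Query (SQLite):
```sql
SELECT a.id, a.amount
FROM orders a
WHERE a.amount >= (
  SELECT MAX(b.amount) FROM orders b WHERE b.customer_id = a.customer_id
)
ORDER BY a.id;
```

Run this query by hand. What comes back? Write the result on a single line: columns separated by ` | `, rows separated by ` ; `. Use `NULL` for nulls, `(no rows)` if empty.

11 | 243 ; 16 | 264 ; 19 | 209 ; 36 | 138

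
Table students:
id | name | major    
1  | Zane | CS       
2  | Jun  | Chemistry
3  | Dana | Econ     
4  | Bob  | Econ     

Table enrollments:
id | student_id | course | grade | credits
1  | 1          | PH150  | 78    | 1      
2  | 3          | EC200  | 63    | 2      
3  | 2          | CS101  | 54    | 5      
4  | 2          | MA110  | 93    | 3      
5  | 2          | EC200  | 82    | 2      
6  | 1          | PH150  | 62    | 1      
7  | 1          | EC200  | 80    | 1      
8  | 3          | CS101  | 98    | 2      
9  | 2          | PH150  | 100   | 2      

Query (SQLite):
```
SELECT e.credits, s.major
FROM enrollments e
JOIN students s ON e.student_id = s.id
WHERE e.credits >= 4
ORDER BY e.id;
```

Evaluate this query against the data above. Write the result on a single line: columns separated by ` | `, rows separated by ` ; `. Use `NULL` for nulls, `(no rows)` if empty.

5 | Chemistry

Each enrollments row matches the students row where student_id = students.id.
Then keep rows with e.credits >= 4.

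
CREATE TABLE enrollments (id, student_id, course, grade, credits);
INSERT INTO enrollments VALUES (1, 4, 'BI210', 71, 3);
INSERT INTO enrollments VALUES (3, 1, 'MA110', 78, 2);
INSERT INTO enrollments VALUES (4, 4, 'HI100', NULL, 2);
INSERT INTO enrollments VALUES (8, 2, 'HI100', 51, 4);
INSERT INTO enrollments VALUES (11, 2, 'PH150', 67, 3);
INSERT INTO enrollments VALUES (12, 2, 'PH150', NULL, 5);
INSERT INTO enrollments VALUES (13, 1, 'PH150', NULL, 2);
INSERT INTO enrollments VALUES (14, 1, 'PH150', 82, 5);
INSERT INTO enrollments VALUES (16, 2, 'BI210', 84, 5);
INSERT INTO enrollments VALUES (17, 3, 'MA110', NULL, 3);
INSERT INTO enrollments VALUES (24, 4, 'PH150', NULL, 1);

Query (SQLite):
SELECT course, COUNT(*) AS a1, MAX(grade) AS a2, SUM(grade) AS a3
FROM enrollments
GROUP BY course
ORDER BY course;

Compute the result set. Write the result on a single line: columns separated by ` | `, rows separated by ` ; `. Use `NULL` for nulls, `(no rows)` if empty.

BI210 | 2 | 84 | 155 ; HI100 | 2 | 51 | 51 ; MA110 | 2 | 78 | 78 ; PH150 | 5 | 82 | 149

Group enrollments by course.
Per group compute: COUNT(*), MAX(grade), SUM(grade).
  BI210: ids {1, 16} → COUNT(*)=2, MAX(grade)=84, SUM(grade)=155
  HI100: ids {4, 8} → COUNT(*)=2, MAX(grade)=51, SUM(grade)=51
  MA110: ids {3, 17} → COUNT(*)=2, MAX(grade)=78, SUM(grade)=78
  PH150: ids {11, 12, 13, 14, 24} → COUNT(*)=5, MAX(grade)=82, SUM(grade)=149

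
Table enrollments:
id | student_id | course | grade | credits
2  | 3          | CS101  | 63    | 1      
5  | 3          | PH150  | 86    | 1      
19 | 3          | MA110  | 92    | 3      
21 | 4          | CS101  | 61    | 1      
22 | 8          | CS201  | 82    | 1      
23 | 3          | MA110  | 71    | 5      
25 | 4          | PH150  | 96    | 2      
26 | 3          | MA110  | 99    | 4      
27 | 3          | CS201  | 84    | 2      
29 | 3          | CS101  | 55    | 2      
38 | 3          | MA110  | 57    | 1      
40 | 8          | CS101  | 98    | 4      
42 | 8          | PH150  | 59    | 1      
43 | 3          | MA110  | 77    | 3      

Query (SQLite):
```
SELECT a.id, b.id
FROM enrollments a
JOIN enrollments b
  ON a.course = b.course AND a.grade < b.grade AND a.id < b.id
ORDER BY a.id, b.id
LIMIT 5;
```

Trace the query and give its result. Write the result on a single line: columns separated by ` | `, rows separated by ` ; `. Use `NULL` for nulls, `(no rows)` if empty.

2 | 40 ; 5 | 25 ; 19 | 26 ; 21 | 40 ; 22 | 27

Pairs (a,b) with same course, a.grade < b.grade, a.id < b.id.
course groups: CS101:{2,21,29,40} CS201:{22,27} MA110:{19,23,26,38,43} PH150:{5,25,42}
Ordered by (a.id, b.id); first 5.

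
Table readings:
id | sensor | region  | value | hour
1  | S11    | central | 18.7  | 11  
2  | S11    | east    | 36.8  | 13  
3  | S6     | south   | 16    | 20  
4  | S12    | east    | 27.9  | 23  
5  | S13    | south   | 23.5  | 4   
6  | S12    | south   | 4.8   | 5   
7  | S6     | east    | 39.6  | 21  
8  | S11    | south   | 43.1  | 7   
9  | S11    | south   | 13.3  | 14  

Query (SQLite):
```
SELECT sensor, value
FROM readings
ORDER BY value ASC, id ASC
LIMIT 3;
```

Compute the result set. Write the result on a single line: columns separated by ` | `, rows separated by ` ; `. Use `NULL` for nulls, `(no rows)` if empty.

S12 | 4.8 ; S11 | 13.3 ; S6 | 16

Sort by value asc, tiebreak id asc: (4.8, id=6), (13.3, id=9), (16, id=3), (18.7, id=1), (23.5, id=5), (27.9, id=4) …. Take first 3.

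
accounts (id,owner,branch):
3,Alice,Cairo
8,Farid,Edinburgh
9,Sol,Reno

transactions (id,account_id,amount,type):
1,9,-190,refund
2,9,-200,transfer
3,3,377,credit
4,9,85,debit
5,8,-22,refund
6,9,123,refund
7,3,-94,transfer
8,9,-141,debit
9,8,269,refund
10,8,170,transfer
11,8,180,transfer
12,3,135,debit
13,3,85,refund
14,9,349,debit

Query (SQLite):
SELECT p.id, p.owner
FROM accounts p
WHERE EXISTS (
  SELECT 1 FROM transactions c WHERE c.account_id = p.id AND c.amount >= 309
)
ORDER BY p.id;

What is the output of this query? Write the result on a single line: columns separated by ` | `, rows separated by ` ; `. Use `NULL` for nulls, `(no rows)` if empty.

3 | Alice ; 9 | Sol

For each accounts row, check whether any transactions with matching account_id has amount >= 309.
Keep rows where that is true.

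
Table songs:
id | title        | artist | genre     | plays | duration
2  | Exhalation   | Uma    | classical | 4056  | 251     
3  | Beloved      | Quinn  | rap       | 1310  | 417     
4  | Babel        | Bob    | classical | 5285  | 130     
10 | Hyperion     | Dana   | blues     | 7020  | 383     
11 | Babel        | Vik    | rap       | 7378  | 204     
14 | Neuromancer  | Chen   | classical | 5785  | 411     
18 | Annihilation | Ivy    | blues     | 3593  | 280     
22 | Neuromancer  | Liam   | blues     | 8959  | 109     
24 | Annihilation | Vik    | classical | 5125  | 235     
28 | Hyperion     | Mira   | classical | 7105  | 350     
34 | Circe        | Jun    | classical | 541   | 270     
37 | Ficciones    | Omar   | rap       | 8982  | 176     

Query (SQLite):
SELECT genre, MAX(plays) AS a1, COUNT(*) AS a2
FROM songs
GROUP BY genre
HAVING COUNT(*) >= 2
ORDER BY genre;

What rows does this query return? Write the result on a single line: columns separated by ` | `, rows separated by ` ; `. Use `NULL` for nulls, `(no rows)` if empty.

Group songs by genre.
Per group compute: MAX(plays), COUNT(*).
HAVING: drop groups with fewer than 2 rows.
  blues: ids {10, 18, 22} → MAX(plays)=8959, COUNT(*)=3
  classical: ids {2, 4, 14, 24, 28, 34} → MAX(plays)=7105, COUNT(*)=6
  rap: ids {3, 11, 37} → MAX(plays)=8982, COUNT(*)=3

blues | 8959 | 3 ; classical | 7105 | 6 ; rap | 8982 | 3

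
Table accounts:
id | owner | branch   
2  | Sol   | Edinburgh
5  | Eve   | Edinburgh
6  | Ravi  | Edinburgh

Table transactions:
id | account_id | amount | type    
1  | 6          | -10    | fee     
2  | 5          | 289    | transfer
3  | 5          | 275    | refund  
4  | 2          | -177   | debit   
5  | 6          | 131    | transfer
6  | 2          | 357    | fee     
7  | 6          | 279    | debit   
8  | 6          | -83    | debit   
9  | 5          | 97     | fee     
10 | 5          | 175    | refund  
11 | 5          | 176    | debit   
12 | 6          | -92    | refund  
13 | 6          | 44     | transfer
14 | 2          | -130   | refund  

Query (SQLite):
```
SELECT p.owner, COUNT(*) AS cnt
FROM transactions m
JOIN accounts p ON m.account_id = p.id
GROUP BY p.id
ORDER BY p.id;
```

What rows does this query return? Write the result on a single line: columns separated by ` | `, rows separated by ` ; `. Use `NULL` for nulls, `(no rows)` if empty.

Sol | 3 ; Eve | 5 ; Ravi | 6

Join each transactions row to its accounts via account_id.
Group joined rows by accounts.id; compute COUNT(*) per group.
  2: ids {4, 6, 14} → COUNT(*)=3
  5: ids {2, 3, 9, 10, 11} → COUNT(*)=5
  6: ids {1, 5, 7, 8, 12, 13} → COUNT(*)=6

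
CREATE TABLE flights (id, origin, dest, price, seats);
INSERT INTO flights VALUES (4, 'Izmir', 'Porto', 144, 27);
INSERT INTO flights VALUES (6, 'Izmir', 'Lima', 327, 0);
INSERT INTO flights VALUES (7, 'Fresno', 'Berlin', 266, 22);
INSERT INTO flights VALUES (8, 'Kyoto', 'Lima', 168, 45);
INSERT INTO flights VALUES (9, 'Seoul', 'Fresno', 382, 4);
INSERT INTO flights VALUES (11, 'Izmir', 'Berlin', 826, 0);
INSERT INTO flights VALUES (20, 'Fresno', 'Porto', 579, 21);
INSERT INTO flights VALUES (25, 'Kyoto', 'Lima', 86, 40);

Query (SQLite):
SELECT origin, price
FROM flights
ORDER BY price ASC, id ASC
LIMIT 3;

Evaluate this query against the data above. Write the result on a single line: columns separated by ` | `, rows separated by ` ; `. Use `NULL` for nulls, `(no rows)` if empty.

Kyoto | 86 ; Izmir | 144 ; Kyoto | 168

Sort by price asc, tiebreak id asc: (86, id=25), (144, id=4), (168, id=8), (266, id=7), (327, id=6), (382, id=9) …. Take first 3.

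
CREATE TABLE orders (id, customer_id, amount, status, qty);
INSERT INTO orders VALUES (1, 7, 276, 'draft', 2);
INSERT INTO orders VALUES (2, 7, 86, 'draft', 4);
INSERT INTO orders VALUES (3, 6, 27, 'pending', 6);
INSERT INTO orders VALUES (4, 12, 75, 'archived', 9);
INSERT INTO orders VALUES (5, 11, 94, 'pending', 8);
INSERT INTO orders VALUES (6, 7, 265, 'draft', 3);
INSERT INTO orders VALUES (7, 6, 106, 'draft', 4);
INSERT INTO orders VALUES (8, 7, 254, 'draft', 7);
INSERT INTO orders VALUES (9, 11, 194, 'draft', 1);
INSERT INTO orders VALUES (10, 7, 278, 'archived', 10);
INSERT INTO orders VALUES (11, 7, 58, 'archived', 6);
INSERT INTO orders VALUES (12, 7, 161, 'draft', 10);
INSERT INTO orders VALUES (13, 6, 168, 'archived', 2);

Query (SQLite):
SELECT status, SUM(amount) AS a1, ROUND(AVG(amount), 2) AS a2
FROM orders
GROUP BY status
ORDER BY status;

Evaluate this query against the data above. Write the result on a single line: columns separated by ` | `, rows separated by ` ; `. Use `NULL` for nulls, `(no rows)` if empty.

archived | 579 | 144.75 ; draft | 1342 | 191.71 ; pending | 121 | 60.5

Group orders by status.
Per group compute: SUM(amount), ROUND(AVG(amount), 2).
  archived: ids {4, 10, 11, 13} → SUM(amount)=579, ROUND(AVG(amount), 2)=144.75
  draft: ids {1, 2, 6, 7, 8, 9, 12} → SUM(amount)=1342, ROUND(AVG(amount), 2)=191.71
  pending: ids {3, 5} → SUM(amount)=121, ROUND(AVG(amount), 2)=60.5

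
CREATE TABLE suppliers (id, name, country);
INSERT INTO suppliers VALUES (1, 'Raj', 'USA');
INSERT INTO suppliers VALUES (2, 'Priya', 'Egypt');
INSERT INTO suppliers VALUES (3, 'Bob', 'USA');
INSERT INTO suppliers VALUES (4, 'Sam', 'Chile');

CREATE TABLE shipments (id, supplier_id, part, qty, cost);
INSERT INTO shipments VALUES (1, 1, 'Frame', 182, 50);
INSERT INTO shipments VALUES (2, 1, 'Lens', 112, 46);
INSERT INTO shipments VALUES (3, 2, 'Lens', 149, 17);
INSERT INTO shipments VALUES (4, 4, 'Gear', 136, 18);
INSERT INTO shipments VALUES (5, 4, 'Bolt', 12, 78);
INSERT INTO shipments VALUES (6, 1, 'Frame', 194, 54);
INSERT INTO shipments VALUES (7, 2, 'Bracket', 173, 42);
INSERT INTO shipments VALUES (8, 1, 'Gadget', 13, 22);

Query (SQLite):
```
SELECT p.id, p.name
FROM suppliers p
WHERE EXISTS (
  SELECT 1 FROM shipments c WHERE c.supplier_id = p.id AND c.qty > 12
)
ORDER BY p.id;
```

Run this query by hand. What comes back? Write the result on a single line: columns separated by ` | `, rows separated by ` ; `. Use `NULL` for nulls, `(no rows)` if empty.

1 | Raj ; 2 | Priya ; 4 | Sam

For each suppliers row, check whether any shipments with matching supplier_id has qty > 12.
Keep rows where that is true.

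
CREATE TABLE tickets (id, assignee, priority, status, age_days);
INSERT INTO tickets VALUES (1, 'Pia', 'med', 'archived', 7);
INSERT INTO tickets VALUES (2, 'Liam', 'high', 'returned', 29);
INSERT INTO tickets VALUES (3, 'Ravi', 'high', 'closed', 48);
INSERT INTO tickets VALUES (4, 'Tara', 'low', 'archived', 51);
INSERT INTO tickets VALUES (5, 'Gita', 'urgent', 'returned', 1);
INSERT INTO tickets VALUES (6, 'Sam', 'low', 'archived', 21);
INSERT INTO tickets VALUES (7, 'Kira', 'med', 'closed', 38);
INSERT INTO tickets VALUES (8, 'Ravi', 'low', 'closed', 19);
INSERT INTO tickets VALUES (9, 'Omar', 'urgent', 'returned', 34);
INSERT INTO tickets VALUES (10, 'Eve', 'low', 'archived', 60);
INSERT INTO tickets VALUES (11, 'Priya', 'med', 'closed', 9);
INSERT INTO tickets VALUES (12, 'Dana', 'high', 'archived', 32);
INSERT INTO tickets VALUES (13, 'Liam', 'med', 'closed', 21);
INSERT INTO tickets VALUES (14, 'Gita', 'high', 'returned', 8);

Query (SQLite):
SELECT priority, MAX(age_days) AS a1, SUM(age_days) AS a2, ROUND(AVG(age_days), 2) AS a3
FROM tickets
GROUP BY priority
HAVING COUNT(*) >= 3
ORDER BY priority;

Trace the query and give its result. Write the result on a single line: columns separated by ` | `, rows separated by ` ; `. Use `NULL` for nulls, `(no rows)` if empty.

high | 48 | 117 | 29.25 ; low | 60 | 151 | 37.75 ; med | 38 | 75 | 18.75

Group tickets by priority.
Per group compute: MAX(age_days), SUM(age_days), ROUND(AVG(age_days), 2).
HAVING: drop groups with fewer than 3 rows.
  high: ids {2, 3, 12, 14} → MAX(age_days)=48, SUM(age_days)=117, ROUND(AVG(age_days), 2)=29.25
  low: ids {4, 6, 8, 10} → MAX(age_days)=60, SUM(age_days)=151, ROUND(AVG(age_days), 2)=37.75
  med: ids {1, 7, 11, 13} → MAX(age_days)=38, SUM(age_days)=75, ROUND(AVG(age_days), 2)=18.75
  urgent: ids {5, 9} → MAX(age_days)=34, SUM(age_days)=35, ROUND(AVG(age_days), 2)=17.5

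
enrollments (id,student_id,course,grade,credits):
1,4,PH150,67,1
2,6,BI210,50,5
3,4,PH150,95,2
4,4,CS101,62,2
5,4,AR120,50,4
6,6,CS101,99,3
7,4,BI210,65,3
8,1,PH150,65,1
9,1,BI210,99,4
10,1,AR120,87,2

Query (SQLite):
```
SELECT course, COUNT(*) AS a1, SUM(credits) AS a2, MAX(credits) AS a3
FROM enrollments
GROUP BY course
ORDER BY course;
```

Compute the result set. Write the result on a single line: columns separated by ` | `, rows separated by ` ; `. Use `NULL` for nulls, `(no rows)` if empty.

Group enrollments by course.
Per group compute: COUNT(*), SUM(credits), MAX(credits).
  AR120: ids {5, 10} → COUNT(*)=2, SUM(credits)=6, MAX(credits)=4
  BI210: ids {2, 7, 9} → COUNT(*)=3, SUM(credits)=12, MAX(credits)=5
  CS101: ids {4, 6} → COUNT(*)=2, SUM(credits)=5, MAX(credits)=3
  PH150: ids {1, 3, 8} → COUNT(*)=3, SUM(credits)=4, MAX(credits)=2

AR120 | 2 | 6 | 4 ; BI210 | 3 | 12 | 5 ; CS101 | 2 | 5 | 3 ; PH150 | 3 | 4 | 2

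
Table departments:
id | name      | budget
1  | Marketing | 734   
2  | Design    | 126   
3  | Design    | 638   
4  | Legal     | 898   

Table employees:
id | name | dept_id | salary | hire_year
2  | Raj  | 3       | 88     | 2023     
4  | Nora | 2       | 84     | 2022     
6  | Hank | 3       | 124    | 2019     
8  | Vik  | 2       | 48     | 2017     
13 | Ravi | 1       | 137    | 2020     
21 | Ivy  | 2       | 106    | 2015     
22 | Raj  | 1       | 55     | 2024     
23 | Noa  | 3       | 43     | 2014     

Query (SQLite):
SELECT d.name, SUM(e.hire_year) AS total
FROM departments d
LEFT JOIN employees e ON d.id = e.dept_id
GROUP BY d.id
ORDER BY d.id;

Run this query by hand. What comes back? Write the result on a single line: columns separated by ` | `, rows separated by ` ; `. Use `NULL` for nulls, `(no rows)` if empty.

Marketing | 4044 ; Design | 6054 ; Design | 6056 ; Legal | NULL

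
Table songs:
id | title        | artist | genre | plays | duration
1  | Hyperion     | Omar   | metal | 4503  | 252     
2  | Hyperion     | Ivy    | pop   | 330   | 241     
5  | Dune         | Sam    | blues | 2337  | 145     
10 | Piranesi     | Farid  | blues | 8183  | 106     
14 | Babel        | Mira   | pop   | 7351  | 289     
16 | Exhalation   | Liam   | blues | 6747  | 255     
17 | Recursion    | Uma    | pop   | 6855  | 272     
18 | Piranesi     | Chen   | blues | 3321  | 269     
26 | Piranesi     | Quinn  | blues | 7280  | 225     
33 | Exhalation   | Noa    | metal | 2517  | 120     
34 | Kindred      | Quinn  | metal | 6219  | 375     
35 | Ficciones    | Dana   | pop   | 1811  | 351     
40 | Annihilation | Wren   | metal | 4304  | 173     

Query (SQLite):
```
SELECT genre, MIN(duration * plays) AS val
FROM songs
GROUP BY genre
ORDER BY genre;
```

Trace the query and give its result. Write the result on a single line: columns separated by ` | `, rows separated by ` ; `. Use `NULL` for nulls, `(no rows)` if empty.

For each row compute duration * plays.
Group by genre; take MIN of the expression per group.
  blues: ids {5, 10, 16, 18, 26} → MIN(duration * plays)=338865
  metal: ids {1, 33, 34, 40} → MIN(duration * plays)=302040
  pop: ids {2, 14, 17, 35} → MIN(duration * plays)=79530

blues | 338865 ; metal | 302040 ; pop | 79530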